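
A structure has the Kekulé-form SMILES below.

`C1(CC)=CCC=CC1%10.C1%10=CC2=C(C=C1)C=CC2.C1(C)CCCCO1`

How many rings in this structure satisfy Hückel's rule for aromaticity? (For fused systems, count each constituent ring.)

1

The SMILES encodes a six-membered carbon ring with two isolated C=C double bonds and two sp³ carbons; a six-membered carbon ring with three alternating C=C double bonds, fused to a five-membered carbon ring containing one C=C double bond and one sp³ carbon; a six-membered saturated ring of five carbons and one oxygen.
The 6-membered ring has two sp³ carbons, so it is not fully conjugated — not aromatic (1,4-cyclohexadiene).
The second 6-membered ring is planar and fully conjugated; 3 ring double bonds give 6 π electrons. 6 = 4(1)+2, so it is aromatic (benzene ring).
The 5-membered ring has one sp³ carbon, so it is not fully conjugated — not aromatic (cyclopentene ring).
The 6-membered ring with one oxygen has only sp³ atoms, so it is not fully conjugated — not aromatic (tetrahydropyran).
1 of the 4 rings is aromatic. Total: 1.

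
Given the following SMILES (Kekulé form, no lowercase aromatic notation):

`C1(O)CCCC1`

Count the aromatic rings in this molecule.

0

The SMILES encodes a five-membered saturated carbon ring.
The 5-membered ring has only sp³ atoms, so it is not fully conjugated — not aromatic (cyclopentane).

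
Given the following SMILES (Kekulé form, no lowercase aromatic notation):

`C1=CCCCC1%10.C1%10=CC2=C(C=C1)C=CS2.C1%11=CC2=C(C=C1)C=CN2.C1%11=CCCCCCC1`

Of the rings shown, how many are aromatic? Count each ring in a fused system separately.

4

The SMILES encodes a six-membered carbon ring with one C=C double bond; a six-membered carbon ring with three alternating C=C double bonds, fused to a five-membered ring containing one sulfur and two C=C double bonds; a six-membered carbon ring with three alternating C=C double bonds, fused to a five-membered ring containing one N–H nitrogen and two C=C double bonds; an eight-membered carbon ring with one C=C double bond.
The 6-membered ring has four sp³ carbons, so it is not fully conjugated — not aromatic (cyclohexene).
The fused 6/5-membered bicyclic (with one sulfur) is a single π system with 9 sp² atoms and 10 π electrons from ring double bonds plus a heteroatom lone pair. 10 = 4(2)+2, so the system is aromatic and both rings count as aromatic (benzothiophene).
The fused 6/5-membered bicyclic (with one N–H) is a single π system with 9 sp² atoms and 10 π electrons from ring double bonds plus a heteroatom lone pair. 10 = 4(2)+2, so the system is aromatic and both rings count as aromatic (indole).
The 8-membered ring has six sp³ carbons, so it is not fully conjugated — not aromatic (cyclooctene).
4 of the 6 rings are aromatic. Total: 4.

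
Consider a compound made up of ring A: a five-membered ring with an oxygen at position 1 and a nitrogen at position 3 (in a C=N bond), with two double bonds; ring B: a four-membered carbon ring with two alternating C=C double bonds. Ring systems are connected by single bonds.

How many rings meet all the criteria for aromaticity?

Ring A has a continuous p-orbital overlap around the ring; 2 ring double bonds (4 π electrons) plus a heteroatom lone pair (2) give 6 π electrons. 6 = 4(1)+2, so ring A is aromatic (oxazole).
Ring B has only sp² ring atoms; a planar conformation would have a fully conjugated π system of 4 electrons. But 4 = 4(1), which is 4n not 4n+2, so ring B is not aromatic (cyclobutadiene) — cyclobutadiene is antiaromatic and distorts to a rectangle.
Aromatic: A. Total: 1.

1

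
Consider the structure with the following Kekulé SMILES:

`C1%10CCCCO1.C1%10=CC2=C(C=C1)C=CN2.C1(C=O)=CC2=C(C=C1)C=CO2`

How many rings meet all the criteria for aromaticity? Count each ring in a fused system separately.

4

The SMILES encodes a six-membered saturated ring of five carbons and one oxygen; a six-membered carbon ring with three alternating C=C double bonds, fused to a five-membered ring containing one N–H nitrogen and two C=C double bonds; a six-membered carbon ring with three alternating C=C double bonds, fused to a five-membered ring containing one oxygen and two C=C double bonds.
The 6-membered ring with one oxygen has only sp³ atoms, so it is not fully conjugated — not aromatic (tetrahydropyran).
The fused 6/5-membered bicyclic (with one N–H) is a single π system with 9 sp² atoms and 10 π electrons from ring double bonds plus a heteroatom lone pair. 10 = 4(2)+2, so the system is aromatic and both rings count as aromatic (indole).
The fused 6/5-membered bicyclic (with one oxygen) is a single π system with 9 sp² atoms and 10 π electrons from ring double bonds plus a heteroatom lone pair. 10 = 4(2)+2, so the system is aromatic and both rings count as aromatic (benzofuran).
4 of the 5 rings are aromatic. Total: 4.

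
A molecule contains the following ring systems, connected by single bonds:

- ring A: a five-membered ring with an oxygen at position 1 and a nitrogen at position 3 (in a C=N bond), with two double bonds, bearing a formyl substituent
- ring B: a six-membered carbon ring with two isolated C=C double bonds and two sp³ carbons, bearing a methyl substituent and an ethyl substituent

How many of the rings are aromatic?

1

Ring A is fully conjugated (every ring atom contributes a p orbital); 2 ring double bonds (4 π electrons) plus a heteroatom lone pair (2) give 6 π electrons. Since 6 = 4n+2 (n=1), ring A is aromatic (oxazole).
Ring B has two sp³ carbons, so it is not fully conjugated — not aromatic (1,4-cyclohexadiene).
Aromatic: A. Total: 1.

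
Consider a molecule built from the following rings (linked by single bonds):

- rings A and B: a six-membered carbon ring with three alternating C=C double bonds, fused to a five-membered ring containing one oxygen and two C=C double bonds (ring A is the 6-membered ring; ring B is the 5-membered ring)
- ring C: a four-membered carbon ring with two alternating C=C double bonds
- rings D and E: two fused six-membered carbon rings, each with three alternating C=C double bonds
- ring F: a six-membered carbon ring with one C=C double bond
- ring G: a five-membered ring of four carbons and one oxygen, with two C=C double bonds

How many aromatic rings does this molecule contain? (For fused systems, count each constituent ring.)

5

Rings A and B form a fused bicyclic system (with one oxygen) with 9 sp² atoms and 10 π electrons from ring double bonds plus a heteroatom lone pair. 10 = 4(2)+2, so the system is aromatic and both rings count as aromatic (benzofuran).
Ring C has only sp² ring atoms; a planar conformation would have a fully conjugated π system of 4 electrons. But 4 = 4(1), which is 4n not 4n+2, so ring C is not aromatic (cyclobutadiene) — cyclobutadiene is antiaromatic and distorts to a rectangle.
Rings D and E form a fused bicyclic system with 10 sp² atoms and 10 π electrons from ring double bonds. 10 = 4(2)+2, so the system is aromatic and both rings count as aromatic (naphthalene).
Ring F has four sp³ carbons, so it is not fully conjugated — not aromatic (cyclohexene).
Ring G has a continuous p-orbital overlap around the ring; 2 ring double bonds (4 π electrons) plus a heteroatom lone pair (2) give 6 π electrons. 6 = 4(1)+2, so ring G is aromatic (furan).
Aromatic: A, B, D, E, G. Total: 5.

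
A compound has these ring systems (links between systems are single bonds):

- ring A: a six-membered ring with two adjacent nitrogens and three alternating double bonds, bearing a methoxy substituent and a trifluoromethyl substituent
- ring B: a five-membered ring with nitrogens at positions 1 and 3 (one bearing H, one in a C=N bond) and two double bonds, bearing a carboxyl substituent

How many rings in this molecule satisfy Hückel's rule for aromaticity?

Ring A is fully conjugated (every ring atom contributes a p orbital); 3 ring double bonds give 6 π electrons. 6 = 4(1)+2, so ring A is aromatic (pyridazine).
Ring B is planar and fully conjugated; 2 ring double bonds (4 π electrons) plus a heteroatom lone pair (2) give 6 π electrons. Since 6 = 4n+2 (n=1), ring B is aromatic (imidazole).
Aromatic: A, B. Total: 2.

2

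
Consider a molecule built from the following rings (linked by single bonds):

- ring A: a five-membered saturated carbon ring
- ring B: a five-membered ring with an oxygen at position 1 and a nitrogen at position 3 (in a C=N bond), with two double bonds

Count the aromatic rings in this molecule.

Ring A has only sp³ atoms, so it is not fully conjugated — not aromatic (cyclopentane).
Ring B is planar and fully conjugated; 2 ring double bonds (4 π electrons) plus a heteroatom lone pair (2) give 6 π electrons. 6 = 4(1)+2, so ring B is aromatic (oxazole).
Aromatic: B. Total: 1.

1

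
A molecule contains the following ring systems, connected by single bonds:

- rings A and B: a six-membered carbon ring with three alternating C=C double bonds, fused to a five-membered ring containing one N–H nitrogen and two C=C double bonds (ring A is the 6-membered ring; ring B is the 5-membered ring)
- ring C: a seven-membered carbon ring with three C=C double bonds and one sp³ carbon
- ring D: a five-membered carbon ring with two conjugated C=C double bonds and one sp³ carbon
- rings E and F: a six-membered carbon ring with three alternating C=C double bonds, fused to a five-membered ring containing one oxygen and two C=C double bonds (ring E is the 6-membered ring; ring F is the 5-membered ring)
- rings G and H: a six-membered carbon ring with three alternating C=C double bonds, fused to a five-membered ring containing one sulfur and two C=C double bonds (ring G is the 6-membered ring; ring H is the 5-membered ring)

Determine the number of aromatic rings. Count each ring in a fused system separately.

6

Rings A and B form a fused bicyclic system (with one N–H) with 9 sp² atoms and 10 π electrons from ring double bonds plus a heteroatom lone pair. 10 = 4(2)+2, so the system is aromatic and both rings count as aromatic (indole).
Ring C has one sp³ carbon, so it is not fully conjugated — not aromatic (cycloheptatriene).
Ring D has one sp³ carbon, so it is not fully conjugated — not aromatic (cyclopentadiene).
Rings E and F form a fused bicyclic system (with one oxygen) with 9 sp² atoms and 10 π electrons from ring double bonds plus a heteroatom lone pair. 10 = 4(2)+2, so the system is aromatic and both rings count as aromatic (benzofuran).
Rings G and H form a fused bicyclic system (with one sulfur) with 9 sp² atoms and 10 π electrons from ring double bonds plus a heteroatom lone pair. 10 = 4(2)+2, so the system is aromatic and both rings count as aromatic (benzothiophene).
Aromatic: A, B, E, F, G, H. Total: 6.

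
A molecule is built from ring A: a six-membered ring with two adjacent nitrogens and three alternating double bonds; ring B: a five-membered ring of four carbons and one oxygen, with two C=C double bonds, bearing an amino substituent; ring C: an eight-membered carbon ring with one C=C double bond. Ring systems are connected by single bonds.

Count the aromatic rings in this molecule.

Ring A has a continuous p-orbital overlap around the ring; 3 ring double bonds give 6 π electrons. That satisfies 4n+2 with n=1, so ring A is aromatic (pyridazine).
Ring B is fully conjugated (every ring atom contributes a p orbital); 2 ring double bonds (4 π electrons) plus a heteroatom lone pair (2) give 6 π electrons. Since 6 = 4n+2 (n=1), ring B is aromatic (furan).
Ring C has six sp³ carbons, so it is not fully conjugated — not aromatic (cyclooctene).
Aromatic: A, B. Total: 2.

2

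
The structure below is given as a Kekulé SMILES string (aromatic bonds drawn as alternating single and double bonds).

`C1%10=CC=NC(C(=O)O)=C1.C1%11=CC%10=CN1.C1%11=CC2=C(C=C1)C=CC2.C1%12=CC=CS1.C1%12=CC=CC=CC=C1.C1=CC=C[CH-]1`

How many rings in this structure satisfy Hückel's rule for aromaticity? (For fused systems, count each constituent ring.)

5

The SMILES encodes a six-membered ring of five carbons and one nitrogen with three alternating double bonds; a five-membered ring of four carbons and one nitrogen bearing a hydrogen, with two C=C double bonds; a six-membered carbon ring with three alternating C=C double bonds, fused to a five-membered carbon ring containing one C=C double bond and one sp³ carbon; a five-membered ring of four carbons and one sulfur, with two C=C double bonds; an eight-membered carbon ring with four alternating C=C double bonds; a five-membered all-carbon ring bearing a negative charge on one carbon, with two C=C double bonds.
The 6-membered ring with one nitrogen is fully conjugated (every ring atom contributes a p orbital); 3 ring double bonds give 6 π electrons. That satisfies 4n+2 with n=1, so it is aromatic (pyridine).
The 5-membered ring with one N–H is planar and fully conjugated; 2 ring double bonds (4 π electrons) plus a heteroatom lone pair (2) give 6 π electrons. Since 6 = 4n+2 (n=1), it is aromatic (pyrrole).
The 6-membered ring is planar and fully conjugated; 3 ring double bonds give 6 π electrons. That satisfies 4n+2 with n=1, so it is aromatic (benzene ring).
The 5-membered ring has one sp³ carbon, so it is not fully conjugated — not aromatic (cyclopentene ring).
The 5-membered ring with one sulfur is fully conjugated (every ring atom contributes a p orbital); 2 ring double bonds (4 π electrons) plus a heteroatom lone pair (2) give 6 π electrons. That satisfies 4n+2 with n=1, so it is aromatic (thiophene).
The 8-membered ring has only sp² ring atoms; a planar conformation would have a fully conjugated π system of 8 electrons. But 8 = 4(2), which is 4n not 4n+2, so it is not aromatic (cyclooctatetraene) — cyclooctatetraene distorts into a non-planar tub to avoid antiaromaticity.
The second 5-membered ring has a continuous p-orbital overlap around the ring; 2 ring double bonds (4 π electrons) plus the carbanion lone pair (2) give 6 π electrons. 6 = 4(1)+2, so it is aromatic (cyclopentadienyl anion).
5 of the 7 rings are aromatic. Total: 5.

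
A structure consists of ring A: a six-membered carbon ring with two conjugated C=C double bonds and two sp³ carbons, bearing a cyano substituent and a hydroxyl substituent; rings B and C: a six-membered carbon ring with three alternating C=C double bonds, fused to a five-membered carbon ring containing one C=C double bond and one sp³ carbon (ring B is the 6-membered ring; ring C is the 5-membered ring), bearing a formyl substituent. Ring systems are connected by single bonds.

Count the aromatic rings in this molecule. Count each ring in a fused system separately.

Ring A has two sp³ carbons, so it is not fully conjugated — not aromatic (1,3-cyclohexadiene).
Ring B is planar and fully conjugated; 3 ring double bonds give 6 π electrons. That satisfies 4n+2 with n=1, so ring B is aromatic (benzene ring).
Ring C has one sp³ carbon, so it is not fully conjugated — not aromatic (cyclopentene ring).
Aromatic: B. Total: 1.

1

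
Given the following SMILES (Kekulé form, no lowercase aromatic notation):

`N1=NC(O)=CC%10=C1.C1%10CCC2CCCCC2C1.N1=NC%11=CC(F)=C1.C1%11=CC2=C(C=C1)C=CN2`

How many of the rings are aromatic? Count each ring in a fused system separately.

The SMILES encodes a six-membered ring with two adjacent nitrogens and three alternating double bonds; two fused six-membered saturated carbon rings; a six-membered ring with two adjacent nitrogens and three alternating double bonds; a six-membered carbon ring with three alternating C=C double bonds, fused to a five-membered ring containing one N–H nitrogen and two C=C double bonds.
The 6-membered ring with two nitrogens (1,2) is planar and fully conjugated; 3 ring double bonds give 6 π electrons. Since 6 = 4n+2 (n=1), it is aromatic (pyridazine).
The 6-membered ring has only sp³ atoms, so it is not fully conjugated — not aromatic (cyclohexane ring).
The second 6-membered ring has only sp³ atoms, so it is not fully conjugated — not aromatic (cyclohexane ring).
The second 6-membered ring with two nitrogens (1,2) is planar and fully conjugated; 3 ring double bonds give 6 π electrons. Since 6 = 4n+2 (n=1), it is aromatic (pyridazine).
The fused 6/5-membered bicyclic (with one N–H) is a single π system with 9 sp² atoms and 10 π electrons from ring double bonds plus a heteroatom lone pair. 10 = 4(2)+2, so the system is aromatic and both rings count as aromatic (indole).
4 of the 6 rings are aromatic. Total: 4.

4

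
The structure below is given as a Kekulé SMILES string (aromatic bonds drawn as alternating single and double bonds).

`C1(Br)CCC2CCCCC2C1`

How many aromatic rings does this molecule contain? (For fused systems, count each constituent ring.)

0

The SMILES encodes two fused six-membered saturated carbon rings.
The 6-membered ring has only sp³ atoms, so it is not fully conjugated — not aromatic (cyclohexane ring).
The second 6-membered ring has only sp³ atoms, so it is not fully conjugated — not aromatic (cyclohexane ring).
None of the rings are aromatic. Total: 0.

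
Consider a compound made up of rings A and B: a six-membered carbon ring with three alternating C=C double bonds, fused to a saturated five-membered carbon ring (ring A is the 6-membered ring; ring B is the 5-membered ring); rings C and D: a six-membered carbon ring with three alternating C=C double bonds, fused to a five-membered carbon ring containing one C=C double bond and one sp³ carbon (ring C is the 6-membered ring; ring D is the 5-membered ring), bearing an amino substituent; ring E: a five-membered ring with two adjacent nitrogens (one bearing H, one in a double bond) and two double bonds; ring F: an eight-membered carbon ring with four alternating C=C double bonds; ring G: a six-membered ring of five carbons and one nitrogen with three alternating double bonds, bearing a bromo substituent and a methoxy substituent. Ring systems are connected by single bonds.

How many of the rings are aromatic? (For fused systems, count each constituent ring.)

4

Ring A has a continuous p-orbital overlap around the ring; 3 ring double bonds give 6 π electrons. That satisfies 4n+2 with n=1, so ring A is aromatic (benzene ring).
Ring B has three sp³ carbons, so it is not fully conjugated — not aromatic (cyclopentane ring).
Ring C has a continuous p-orbital overlap around the ring; 3 ring double bonds give 6 π electrons. That satisfies 4n+2 with n=1, so ring C is aromatic (benzene ring).
Ring D has one sp³ carbon, so it is not fully conjugated — not aromatic (cyclopentene ring).
Ring E has a continuous p-orbital overlap around the ring; 2 ring double bonds (4 π electrons) plus a heteroatom lone pair (2) give 6 π electrons. That satisfies 4n+2 with n=1, so ring E is aromatic (pyrazole).
Ring F has only sp² ring atoms; a planar conformation would have a fully conjugated π system of 8 electrons. But 8 = 4(2), which is 4n not 4n+2, so ring F is not aromatic (cyclooctatetraene) — cyclooctatetraene distorts into a non-planar tub to avoid antiaromaticity.
Ring G is fully conjugated (every ring atom contributes a p orbital); 3 ring double bonds give 6 π electrons. 6 = 4(1)+2, so ring G is aromatic (pyridine).
Aromatic: A, C, E, G. Total: 4.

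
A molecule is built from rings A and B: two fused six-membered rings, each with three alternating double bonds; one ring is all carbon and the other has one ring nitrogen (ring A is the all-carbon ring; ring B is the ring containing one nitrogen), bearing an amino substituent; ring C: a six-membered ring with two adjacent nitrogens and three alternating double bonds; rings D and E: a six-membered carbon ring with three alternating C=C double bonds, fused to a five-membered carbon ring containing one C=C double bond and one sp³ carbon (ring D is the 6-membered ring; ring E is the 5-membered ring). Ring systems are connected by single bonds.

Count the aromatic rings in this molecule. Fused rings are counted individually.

Rings A and B form a fused bicyclic system (with one nitrogen) with 10 sp² atoms and 10 π electrons from ring double bonds. 10 = 4(2)+2, so the system is aromatic and both rings count as aromatic (quinoline).
Ring C is planar and fully conjugated; 3 ring double bonds give 6 π electrons. That satisfies 4n+2 with n=1, so ring C is aromatic (pyridazine).
Ring D has a continuous p-orbital overlap around the ring; 3 ring double bonds give 6 π electrons. Since 6 = 4n+2 (n=1), ring D is aromatic (benzene ring).
Ring E has one sp³ carbon, so it is not fully conjugated — not aromatic (cyclopentene ring).
Aromatic: A, B, C, D. Total: 4.

4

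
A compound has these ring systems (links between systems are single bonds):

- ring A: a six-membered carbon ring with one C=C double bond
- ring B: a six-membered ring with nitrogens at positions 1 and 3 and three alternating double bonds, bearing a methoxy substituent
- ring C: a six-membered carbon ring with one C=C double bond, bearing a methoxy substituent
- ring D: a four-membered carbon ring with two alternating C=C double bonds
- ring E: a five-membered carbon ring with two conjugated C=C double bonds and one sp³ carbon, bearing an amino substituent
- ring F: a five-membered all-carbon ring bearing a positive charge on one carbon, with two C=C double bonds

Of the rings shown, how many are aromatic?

Ring A has four sp³ carbons, so it is not fully conjugated — not aromatic (cyclohexene).
Ring B has a continuous p-orbital overlap around the ring; 3 ring double bonds give 6 π electrons. 6 = 4(1)+2, so ring B is aromatic (pyrimidine).
Ring C has four sp³ carbons, so it is not fully conjugated — not aromatic (cyclohexene).
Ring D has only sp² ring atoms; a planar conformation would have a fully conjugated π system of 4 electrons. But 4 = 4(1), which is 4n not 4n+2, so ring D is not aromatic (cyclobutadiene) — cyclobutadiene is antiaromatic and distorts to a rectangle.
Ring E has one sp³ carbon, so it is not fully conjugated — not aromatic (cyclopentadiene).
Ring F has only sp² ring atoms; a planar conformation would have a fully conjugated π system of 4 electrons. But 4 = 4(1), which is 4n not 4n+2, so ring F is not aromatic (cyclopentadienyl cation).
Aromatic: B. Total: 1.

1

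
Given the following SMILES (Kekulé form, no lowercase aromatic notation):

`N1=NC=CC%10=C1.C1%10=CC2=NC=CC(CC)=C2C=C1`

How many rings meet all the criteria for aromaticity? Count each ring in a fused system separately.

3

The SMILES encodes a six-membered ring with two adjacent nitrogens and three alternating double bonds; two fused six-membered rings, each with three alternating double bonds; one ring is all carbon and the other has one ring nitrogen.
The 6-membered ring with two nitrogens (1,2) is fully conjugated (every ring atom contributes a p orbital); 3 ring double bonds give 6 π electrons. Since 6 = 4n+2 (n=1), it is aromatic (pyridazine).
The fused 6/6-membered bicyclic (with one nitrogen) is a single π system with 10 sp² atoms and 10 π electrons from ring double bonds. 10 = 4(2)+2, so the system is aromatic and both rings count as aromatic (quinoline).
3 of the 3 rings are aromatic. Total: 3.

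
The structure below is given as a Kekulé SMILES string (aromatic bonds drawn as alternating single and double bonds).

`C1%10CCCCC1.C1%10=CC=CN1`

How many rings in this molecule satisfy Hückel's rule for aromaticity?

1

The SMILES encodes a six-membered saturated carbon ring; a five-membered ring of four carbons and one nitrogen bearing a hydrogen, with two C=C double bonds.
The 6-membered ring has only sp³ atoms, so it is not fully conjugated — not aromatic (cyclohexane).
The 5-membered ring with one N–H has a continuous p-orbital overlap around the ring; 2 ring double bonds (4 π electrons) plus a heteroatom lone pair (2) give 6 π electrons. 6 = 4(1)+2, so it is aromatic (pyrrole).
1 of the 2 rings is aromatic. Total: 1.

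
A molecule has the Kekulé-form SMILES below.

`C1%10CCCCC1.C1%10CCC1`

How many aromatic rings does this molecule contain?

0

The SMILES encodes a six-membered saturated carbon ring; a four-membered saturated carbon ring.
The 6-membered ring has only sp³ atoms, so it is not fully conjugated — not aromatic (cyclohexane).
The 4-membered ring has only sp³ atoms, so it is not fully conjugated — not aromatic (cyclobutane).
None of the rings are aromatic. Total: 0.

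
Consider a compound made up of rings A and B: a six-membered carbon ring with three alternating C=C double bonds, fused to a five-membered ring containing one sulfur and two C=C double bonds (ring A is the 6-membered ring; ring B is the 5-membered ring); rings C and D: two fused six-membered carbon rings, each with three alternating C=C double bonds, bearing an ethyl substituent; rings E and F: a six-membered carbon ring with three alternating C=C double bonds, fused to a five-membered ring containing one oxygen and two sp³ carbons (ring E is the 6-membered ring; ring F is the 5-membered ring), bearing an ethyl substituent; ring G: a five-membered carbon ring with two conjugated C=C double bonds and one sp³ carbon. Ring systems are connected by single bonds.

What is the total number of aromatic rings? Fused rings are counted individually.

Rings A and B form a fused bicyclic system (with one sulfur) with 9 sp² atoms and 10 π electrons from ring double bonds plus a heteroatom lone pair. 10 = 4(2)+2, so the system is aromatic and both rings count as aromatic (benzothiophene).
Rings C and D form a fused bicyclic system with 10 sp² atoms and 10 π electrons from ring double bonds. 10 = 4(2)+2, so the system is aromatic and both rings count as aromatic (naphthalene).
Ring E has a continuous p-orbital overlap around the ring; 3 ring double bonds give 6 π electrons. Since 6 = 4n+2 (n=1), ring E is aromatic (benzene ring).
Ring F has two sp³ carbons, so it is not fully conjugated — not aromatic (oxolane ring).
Ring G has one sp³ carbon, so it is not fully conjugated — not aromatic (cyclopentadiene).
Aromatic: A, B, C, D, E. Total: 5.

5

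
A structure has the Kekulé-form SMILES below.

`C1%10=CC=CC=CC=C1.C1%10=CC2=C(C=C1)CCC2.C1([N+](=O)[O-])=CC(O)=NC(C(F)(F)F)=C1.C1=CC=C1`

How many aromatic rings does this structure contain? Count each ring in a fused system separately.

2

The SMILES encodes an eight-membered carbon ring with four alternating C=C double bonds; a six-membered carbon ring with three alternating C=C double bonds, fused to a saturated five-membered carbon ring; a six-membered ring of five carbons and one nitrogen with three alternating double bonds; a four-membered carbon ring with two alternating C=C double bonds.
The 8-membered ring has only sp² ring atoms; a planar conformation would have a fully conjugated π system of 8 electrons. But 8 = 4(2), which is 4n not 4n+2, so it is not aromatic (cyclooctatetraene) — cyclooctatetraene distorts into a non-planar tub to avoid antiaromaticity.
The 6-membered ring is fully conjugated (every ring atom contributes a p orbital); 3 ring double bonds give 6 π electrons. Since 6 = 4n+2 (n=1), it is aromatic (benzene ring).
The 5-membered ring has three sp³ carbons, so it is not fully conjugated — not aromatic (cyclopentane ring).
The 6-membered ring with one nitrogen is planar and fully conjugated; 3 ring double bonds give 6 π electrons. Since 6 = 4n+2 (n=1), it is aromatic (pyridine).
The 4-membered ring has only sp² ring atoms; a planar conformation would have a fully conjugated π system of 4 electrons. But 4 = 4(1), which is 4n not 4n+2, so it is not aromatic (cyclobutadiene) — cyclobutadiene is antiaromatic and distorts to a rectangle.
2 of the 5 rings are aromatic. Total: 2.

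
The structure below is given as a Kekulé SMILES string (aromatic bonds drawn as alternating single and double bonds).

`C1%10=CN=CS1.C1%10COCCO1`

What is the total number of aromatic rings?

1

The SMILES encodes a five-membered ring with a sulfur at position 1 and a nitrogen at position 3 (in a C=N bond), with two double bonds; a six-membered saturated ring with oxygens at positions 1 and 4.
The 5-membered ring with one sulfur and one =N– has a continuous p-orbital overlap around the ring; 2 ring double bonds (4 π electrons) plus a heteroatom lone pair (2) give 6 π electrons. Since 6 = 4n+2 (n=1), it is aromatic (thiazole).
The 6-membered ring with two oxygens (1,4) has only sp³ atoms, so it is not fully conjugated — not aromatic (1,4-dioxane).
1 of the 2 rings is aromatic. Total: 1.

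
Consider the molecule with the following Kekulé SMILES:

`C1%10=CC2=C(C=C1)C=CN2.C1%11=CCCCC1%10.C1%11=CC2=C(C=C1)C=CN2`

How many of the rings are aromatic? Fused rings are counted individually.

The SMILES encodes a six-membered carbon ring with three alternating C=C double bonds, fused to a five-membered ring containing one N–H nitrogen and two C=C double bonds; a six-membered carbon ring with one C=C double bond; a six-membered carbon ring with three alternating C=C double bonds, fused to a five-membered ring containing one N–H nitrogen and two C=C double bonds.
The fused 6/5-membered bicyclic (with one N–H) is a single π system with 9 sp² atoms and 10 π electrons from ring double bonds plus a heteroatom lone pair. 10 = 4(2)+2, so the system is aromatic and both rings count as aromatic (indole).
The 6-membered ring has four sp³ carbons, so it is not fully conjugated — not aromatic (cyclohexene).
The fused 6/5-membered bicyclic (with one N–H) is a single π system with 9 sp² atoms and 10 π electrons from ring double bonds plus a heteroatom lone pair. 10 = 4(2)+2, so the system is aromatic and both rings count as aromatic (indole).
4 of the 5 rings are aromatic. Total: 4.

4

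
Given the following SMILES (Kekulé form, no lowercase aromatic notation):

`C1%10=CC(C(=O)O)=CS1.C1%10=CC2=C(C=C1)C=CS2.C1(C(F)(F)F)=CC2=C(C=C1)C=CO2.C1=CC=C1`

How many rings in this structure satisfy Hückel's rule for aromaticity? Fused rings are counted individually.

The SMILES encodes a five-membered ring of four carbons and one sulfur, with two C=C double bonds; a six-membered carbon ring with three alternating C=C double bonds, fused to a five-membered ring containing one sulfur and two C=C double bonds; a six-membered carbon ring with three alternating C=C double bonds, fused to a five-membered ring containing one oxygen and two C=C double bonds; a four-membered carbon ring with two alternating C=C double bonds.
The 5-membered ring with one sulfur is planar and fully conjugated; 2 ring double bonds (4 π electrons) plus a heteroatom lone pair (2) give 6 π electrons. That satisfies 4n+2 with n=1, so it is aromatic (thiophene).
The fused 6/5-membered bicyclic (with one sulfur) is a single π system with 9 sp² atoms and 10 π electrons from ring double bonds plus a heteroatom lone pair. 10 = 4(2)+2, so the system is aromatic and both rings count as aromatic (benzothiophene).
The fused 6/5-membered bicyclic (with one oxygen) is a single π system with 9 sp² atoms and 10 π electrons from ring double bonds plus a heteroatom lone pair. 10 = 4(2)+2, so the system is aromatic and both rings count as aromatic (benzofuran).
The 4-membered ring has only sp² ring atoms; a planar conformation would have a fully conjugated π system of 4 electrons. But 4 = 4(1), which is 4n not 4n+2, so it is not aromatic (cyclobutadiene) — cyclobutadiene is antiaromatic and distorts to a rectangle.
5 of the 6 rings are aromatic. Total: 5.

5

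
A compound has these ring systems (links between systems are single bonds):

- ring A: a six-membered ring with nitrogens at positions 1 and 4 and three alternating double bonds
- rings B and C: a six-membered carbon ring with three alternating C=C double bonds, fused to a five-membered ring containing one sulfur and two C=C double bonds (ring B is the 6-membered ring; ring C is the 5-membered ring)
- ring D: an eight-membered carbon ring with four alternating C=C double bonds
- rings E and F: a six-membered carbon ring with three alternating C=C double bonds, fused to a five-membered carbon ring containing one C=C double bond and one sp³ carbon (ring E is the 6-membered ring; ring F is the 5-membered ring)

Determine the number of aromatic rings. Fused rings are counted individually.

Ring A is fully conjugated (every ring atom contributes a p orbital); 3 ring double bonds give 6 π electrons. Since 6 = 4n+2 (n=1), ring A is aromatic (pyrazine).
Rings B and C form a fused bicyclic system (with one sulfur) with 9 sp² atoms and 10 π electrons from ring double bonds plus a heteroatom lone pair. 10 = 4(2)+2, so the system is aromatic and both rings count as aromatic (benzothiophene).
Ring D has only sp² ring atoms; a planar conformation would have a fully conjugated π system of 8 electrons. But 8 = 4(2), which is 4n not 4n+2, so ring D is not aromatic (cyclooctatetraene) — cyclooctatetraene distorts into a non-planar tub to avoid antiaromaticity.
Ring E is planar and fully conjugated; 3 ring double bonds give 6 π electrons. 6 = 4(1)+2, so ring E is aromatic (benzene ring).
Ring F has one sp³ carbon, so it is not fully conjugated — not aromatic (cyclopentene ring).
Aromatic: A, B, C, E. Total: 4.

4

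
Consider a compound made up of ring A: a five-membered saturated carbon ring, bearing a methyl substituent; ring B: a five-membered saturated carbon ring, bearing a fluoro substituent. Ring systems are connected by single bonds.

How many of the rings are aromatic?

Ring A has only sp³ atoms, so it is not fully conjugated — not aromatic (cyclopentane).
Ring B has only sp³ atoms, so it is not fully conjugated — not aromatic (cyclopentane).
No ring is aromatic. Total: 0.

0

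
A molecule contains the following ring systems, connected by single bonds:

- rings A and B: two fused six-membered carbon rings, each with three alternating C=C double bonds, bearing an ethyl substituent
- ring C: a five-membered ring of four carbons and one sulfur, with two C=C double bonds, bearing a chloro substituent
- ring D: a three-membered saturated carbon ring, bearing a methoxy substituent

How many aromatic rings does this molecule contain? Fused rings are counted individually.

Rings A and B form a fused bicyclic system with 10 sp² atoms and 10 π electrons from ring double bonds. 10 = 4(2)+2, so the system is aromatic and both rings count as aromatic (naphthalene).
Ring C has a continuous p-orbital overlap around the ring; 2 ring double bonds (4 π electrons) plus a heteroatom lone pair (2) give 6 π electrons. Since 6 = 4n+2 (n=1), ring C is aromatic (thiophene).
Ring D has only sp³ atoms, so it is not fully conjugated — not aromatic (cyclopropane).
Aromatic: A, B, C. Total: 3.

3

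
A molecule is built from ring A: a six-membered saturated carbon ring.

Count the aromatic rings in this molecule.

Ring A has only sp³ atoms, so it is not fully conjugated — not aromatic (cyclohexane).

0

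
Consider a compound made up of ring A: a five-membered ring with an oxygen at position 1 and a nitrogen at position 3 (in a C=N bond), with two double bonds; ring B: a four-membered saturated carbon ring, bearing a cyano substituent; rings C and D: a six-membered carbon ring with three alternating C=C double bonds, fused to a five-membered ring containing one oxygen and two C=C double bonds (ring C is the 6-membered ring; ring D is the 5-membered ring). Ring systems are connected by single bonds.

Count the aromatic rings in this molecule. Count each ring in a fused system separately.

3

Ring A is fully conjugated (every ring atom contributes a p orbital); 2 ring double bonds (4 π electrons) plus a heteroatom lone pair (2) give 6 π electrons. Since 6 = 4n+2 (n=1), ring A is aromatic (oxazole).
Ring B has only sp³ atoms, so it is not fully conjugated — not aromatic (cyclobutane).
Rings C and D form a fused bicyclic system (with one oxygen) with 9 sp² atoms and 10 π electrons from ring double bonds plus a heteroatom lone pair. 10 = 4(2)+2, so the system is aromatic and both rings count as aromatic (benzofuran).
Aromatic: A, C, D. Total: 3.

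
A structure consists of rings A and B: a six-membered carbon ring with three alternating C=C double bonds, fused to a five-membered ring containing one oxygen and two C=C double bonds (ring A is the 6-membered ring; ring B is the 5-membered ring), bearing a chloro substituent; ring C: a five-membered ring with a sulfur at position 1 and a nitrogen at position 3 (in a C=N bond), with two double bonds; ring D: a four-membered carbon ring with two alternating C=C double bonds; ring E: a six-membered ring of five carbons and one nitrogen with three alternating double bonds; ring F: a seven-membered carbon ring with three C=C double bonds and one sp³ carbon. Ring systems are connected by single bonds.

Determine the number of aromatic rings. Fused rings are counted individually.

Rings A and B form a fused bicyclic system (with one oxygen) with 9 sp² atoms and 10 π electrons from ring double bonds plus a heteroatom lone pair. 10 = 4(2)+2, so the system is aromatic and both rings count as aromatic (benzofuran).
Ring C is planar and fully conjugated; 2 ring double bonds (4 π electrons) plus a heteroatom lone pair (2) give 6 π electrons. 6 = 4(1)+2, so ring C is aromatic (thiazole).
Ring D has only sp² ring atoms; a planar conformation would have a fully conjugated π system of 4 electrons. But 4 = 4(1), which is 4n not 4n+2, so ring D is not aromatic (cyclobutadiene) — cyclobutadiene is antiaromatic and distorts to a rectangle.
Ring E is fully conjugated (every ring atom contributes a p orbital); 3 ring double bonds give 6 π electrons. Since 6 = 4n+2 (n=1), ring E is aromatic (pyridine).
Ring F has one sp³ carbon, so it is not fully conjugated — not aromatic (cycloheptatriene).
Aromatic: A, B, C, E. Total: 4.

4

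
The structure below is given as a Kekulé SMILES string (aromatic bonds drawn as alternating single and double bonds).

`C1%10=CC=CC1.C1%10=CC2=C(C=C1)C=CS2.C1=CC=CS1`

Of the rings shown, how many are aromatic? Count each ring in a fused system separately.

3

The SMILES encodes a five-membered carbon ring with two conjugated C=C double bonds and one sp³ carbon; a six-membered carbon ring with three alternating C=C double bonds, fused to a five-membered ring containing one sulfur and two C=C double bonds; a five-membered ring of four carbons and one sulfur, with two C=C double bonds.
The 5-membered ring has one sp³ carbon, so it is not fully conjugated — not aromatic (cyclopentadiene).
The fused 6/5-membered bicyclic (with one sulfur) is a single π system with 9 sp² atoms and 10 π electrons from ring double bonds plus a heteroatom lone pair. 10 = 4(2)+2, so the system is aromatic and both rings count as aromatic (benzothiophene).
The 5-membered ring with one sulfur has a continuous p-orbital overlap around the ring; 2 ring double bonds (4 π electrons) plus a heteroatom lone pair (2) give 6 π electrons. 6 = 4(1)+2, so it is aromatic (thiophene).
3 of the 4 rings are aromatic. Total: 3.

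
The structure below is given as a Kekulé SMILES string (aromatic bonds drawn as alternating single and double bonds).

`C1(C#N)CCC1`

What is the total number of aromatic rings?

0

The SMILES encodes a four-membered saturated carbon ring.
The 4-membered ring has only sp³ atoms, so it is not fully conjugated — not aromatic (cyclobutane).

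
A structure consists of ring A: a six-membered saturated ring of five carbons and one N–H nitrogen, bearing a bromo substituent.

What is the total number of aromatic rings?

Ring A has only sp³ atoms, so it is not fully conjugated — not aromatic (piperidine).

0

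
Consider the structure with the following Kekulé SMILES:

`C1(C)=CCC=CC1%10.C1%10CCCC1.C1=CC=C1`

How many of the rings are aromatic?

The SMILES encodes a six-membered carbon ring with two isolated C=C double bonds and two sp³ carbons; a five-membered saturated carbon ring; a four-membered carbon ring with two alternating C=C double bonds.
The 6-membered ring has two sp³ carbons, so it is not fully conjugated — not aromatic (1,4-cyclohexadiene).
The 5-membered ring has only sp³ atoms, so it is not fully conjugated — not aromatic (cyclopentane).
The 4-membered ring has only sp² ring atoms; a planar conformation would have a fully conjugated π system of 4 electrons. But 4 = 4(1), which is 4n not 4n+2, so it is not aromatic (cyclobutadiene) — cyclobutadiene is antiaromatic and distorts to a rectangle.
None of the rings are aromatic. Total: 0.

0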